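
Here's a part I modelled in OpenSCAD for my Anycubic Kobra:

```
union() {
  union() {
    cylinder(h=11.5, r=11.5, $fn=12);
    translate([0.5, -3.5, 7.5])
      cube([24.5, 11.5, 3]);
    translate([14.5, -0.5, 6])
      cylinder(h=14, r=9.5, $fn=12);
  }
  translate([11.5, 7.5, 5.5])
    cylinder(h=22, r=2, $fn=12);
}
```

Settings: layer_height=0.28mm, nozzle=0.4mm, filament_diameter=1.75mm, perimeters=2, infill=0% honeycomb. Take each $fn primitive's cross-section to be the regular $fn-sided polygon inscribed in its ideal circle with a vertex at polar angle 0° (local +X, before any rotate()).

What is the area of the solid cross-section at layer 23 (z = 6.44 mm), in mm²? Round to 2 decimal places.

At z = 6.44 mm: the r=11.5 cylinder gives a regular 12-gon of circumradius 11.5 (constant along its height) (area = (12/2)·11.500²·sin(360°/12) = 396.75 mm²); the cube at (0.5, -3.5) is not intersected at this z (z outside [7.5, 10.5]); the r=9.5 cylinder at (14.5, -0.5) contributes a regular 12-gon of circumradius 9.5 (area = (12/2)·9.500²·sin(360°/12) = 270.75 mm²); Merging all regions: the regions partially overlap — summed areas 667.50 mm² minus the doubly-counted overlap 59.78 mm² gives 607.72 mm² — area = 607.72 mm²; the cylinder at (11.5, 7.5): section is a regular 12-gon, circumradius r=2 (area = (12/2)·2.000²·sin(360°/12) = 12.00 mm²); Taking the union: the regions partially overlap — summed areas 619.72 mm² minus the doubly-counted overlap 8.57 mm² gives 611.15 mm² — area = 611.15 mm². Overall, the cross-section is a single solid region. Net area = 611.15 mm².

611.15 mm²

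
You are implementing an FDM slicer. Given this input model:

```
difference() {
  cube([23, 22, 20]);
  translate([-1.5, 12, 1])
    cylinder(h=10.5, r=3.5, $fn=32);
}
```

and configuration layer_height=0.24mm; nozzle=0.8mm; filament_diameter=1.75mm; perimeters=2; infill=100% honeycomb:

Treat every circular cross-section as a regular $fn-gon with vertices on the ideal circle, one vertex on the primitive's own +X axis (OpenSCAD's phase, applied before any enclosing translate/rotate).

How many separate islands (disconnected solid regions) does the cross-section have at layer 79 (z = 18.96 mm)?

At z = 18.96 mm: the 23×22 cube contributes its full rectangle; the cylinder at (-1.5, 12) does not reach this height (z outside [1, 11.5]); Taking the first minus the rest: none of the subtracted shapes is present at this height, so the 23×22 cube is unchanged — 1 connected region. Overall, the cross-section is a single solid region. Island count = 1.

1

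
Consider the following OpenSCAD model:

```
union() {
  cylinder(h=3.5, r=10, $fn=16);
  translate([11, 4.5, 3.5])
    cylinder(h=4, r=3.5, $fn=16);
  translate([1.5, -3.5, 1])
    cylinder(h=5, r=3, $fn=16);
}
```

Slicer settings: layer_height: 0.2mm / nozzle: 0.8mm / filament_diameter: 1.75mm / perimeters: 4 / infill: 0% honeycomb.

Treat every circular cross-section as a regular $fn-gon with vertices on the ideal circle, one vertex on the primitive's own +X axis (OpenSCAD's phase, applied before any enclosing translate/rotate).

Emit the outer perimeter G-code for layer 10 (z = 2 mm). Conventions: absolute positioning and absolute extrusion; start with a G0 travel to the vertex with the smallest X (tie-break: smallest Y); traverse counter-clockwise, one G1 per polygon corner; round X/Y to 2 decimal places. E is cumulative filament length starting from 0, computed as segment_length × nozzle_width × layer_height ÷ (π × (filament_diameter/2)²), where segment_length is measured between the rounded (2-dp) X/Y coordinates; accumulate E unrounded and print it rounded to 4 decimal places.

G0 X-10.00 Y0.00 Z2.00
G1 X-9.24 Y-3.83 E0.2597
G1 X-7.07 Y-7.07 E0.5191
G1 X-3.83 Y-9.24 E0.7785
G1 X0.00 Y-10.00 E1.0383
G1 X3.83 Y-9.24 E1.2980
G1 X7.07 Y-7.07 E1.5574
G1 X9.24 Y-3.83 E1.8168
G1 X10.00 Y0.00 E2.0766
G1 X9.24 Y3.83 E2.3363
G1 X7.07 Y7.07 E2.5957
G1 X3.83 Y9.24 E2.8551
G1 X0.00 Y10.00 E3.1148
G1 X-3.83 Y9.24 E3.3746
G1 X-7.07 Y7.07 E3.6340
G1 X-9.24 Y3.83 E3.8934
G1 X-10.00 Y0.00 E4.1531

At z = 2 mm: the cylinder: section is a regular 16-gon, circumradius r=10; the cylinder at (11, 4.5) is absent (z outside [3.5, 7.5]); the r=3 cylinder at (1.5, -3.5) contributes a regular 16-gon of circumradius 3; Taking the union: the r=3 cylinder at (1.5, -3.5) lies entirely inside the r=10 cylinder, so the union is just the r=10 cylinder — 1 connected region. The outline is a single polygon with 16 vertices. Extrusion per mm of travel: 0.8 × 0.2 / (π × 0.875²) = 0.066520. Accumulating E over each segment gives final E = 4.1531.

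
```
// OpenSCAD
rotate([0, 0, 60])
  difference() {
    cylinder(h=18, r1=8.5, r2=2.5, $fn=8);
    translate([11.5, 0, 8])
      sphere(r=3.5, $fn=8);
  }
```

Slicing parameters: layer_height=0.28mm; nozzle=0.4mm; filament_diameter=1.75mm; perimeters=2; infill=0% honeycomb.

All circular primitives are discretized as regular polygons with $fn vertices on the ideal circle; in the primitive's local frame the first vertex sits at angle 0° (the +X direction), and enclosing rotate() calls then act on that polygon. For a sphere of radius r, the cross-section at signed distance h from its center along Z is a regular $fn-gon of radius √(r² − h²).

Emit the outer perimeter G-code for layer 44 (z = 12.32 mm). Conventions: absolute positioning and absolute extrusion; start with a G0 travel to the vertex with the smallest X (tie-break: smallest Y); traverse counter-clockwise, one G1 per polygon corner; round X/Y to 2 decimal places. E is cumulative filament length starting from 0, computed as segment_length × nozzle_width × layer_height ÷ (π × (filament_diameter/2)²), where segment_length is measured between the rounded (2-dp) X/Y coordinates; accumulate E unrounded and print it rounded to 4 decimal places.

G0 X-4.24 Y-1.14 Z12.32
G1 X-2.20 Y-3.80 E0.1561
G1 X1.14 Y-4.24 E0.3130
G1 X3.80 Y-2.20 E0.4691
G1 X4.24 Y1.14 E0.6259
G1 X2.20 Y3.80 E0.7820
G1 X-1.14 Y4.24 E0.9389
G1 X-3.80 Y2.20 E1.0950
G1 X-4.24 Y-1.14 E1.2518

At z = 12.32 mm: the cone: at t=0.684 of its height the radius interpolates to r₁+(r₂−r₁)t = 4.393, giving a regular 8-gon of that circumradius; the sphere at (11.5, 0) does not reach this height (|z−center|=4.320 > r=3.5); Taking the first minus the rest: none of the subtracted shapes is present at this height, so the cone is unchanged — 1 connected region; (rotated 60° about Z; rotation is an isometry so areas/perimeters/island counts are preserved). The outline is a single polygon with 8 vertices. Extrusion per mm of travel: 0.4 × 0.28 / (π × 0.875²) = 0.046564. Accumulating E over each segment gives final E = 1.2518.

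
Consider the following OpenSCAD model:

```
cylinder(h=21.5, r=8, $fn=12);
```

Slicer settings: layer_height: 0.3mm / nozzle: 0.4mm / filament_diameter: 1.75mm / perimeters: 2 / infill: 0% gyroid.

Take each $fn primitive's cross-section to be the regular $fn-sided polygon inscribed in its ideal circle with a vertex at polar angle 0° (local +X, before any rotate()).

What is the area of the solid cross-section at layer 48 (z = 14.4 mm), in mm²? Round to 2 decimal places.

At z = 14.4 mm: the cylinder: section is a regular 12-gon, circumradius r=8 (area = (12/2)·8.000²·sin(360°/12) = 192.00 mm²). Overall, the cross-section is a single solid region. Net area = 192.00 mm².

192.00 mm²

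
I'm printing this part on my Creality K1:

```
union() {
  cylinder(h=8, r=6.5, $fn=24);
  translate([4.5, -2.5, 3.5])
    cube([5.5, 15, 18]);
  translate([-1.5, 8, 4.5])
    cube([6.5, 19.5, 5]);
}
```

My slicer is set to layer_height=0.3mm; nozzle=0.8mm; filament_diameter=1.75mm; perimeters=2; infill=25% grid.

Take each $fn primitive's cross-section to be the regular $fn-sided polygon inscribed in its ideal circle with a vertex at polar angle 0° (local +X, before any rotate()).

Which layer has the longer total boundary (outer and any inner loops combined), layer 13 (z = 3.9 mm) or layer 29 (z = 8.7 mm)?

Layer 13 (z = 3.9): the cylinder: section is a regular 24-gon, circumradius r=6.5 (perimeter = 2·24·6.500·sin(180°/24) = 40.72 mm); the cube at (4.5, -2.5) is present — its section is the full 5.5×15 rectangle (perimeter 41.00 mm); the cube at (-1.5, 8) does not reach this height (z outside [4.5, 9.5]); Taking the union: the regions partially overlap (shared area 10.78 mm²), so the edge portions inside another operand are dropped and the merged outline is re-measured after clipping — boundary = 65.32 mm. So its perimeter = 65.32 mm. Layer 29 (z = 8.7): the cylinder is not intersected at this z (z outside [0, 8]); the cube at (4.5, -2.5) is present — its section is the full 5.5×15 rectangle (perimeter 41.00 mm); the cube at (-1.5, 8) is present — its section is the full 6.5×19.5 rectangle (perimeter 52.00 mm); Combining (union): the regions partially overlap (shared area 2.25 mm²), so the edge portions inside another operand are dropped and the merged outline is re-measured after clipping — boundary = 83.00 mm. So its perimeter = 83.00 mm. Layer 29 is larger (83.00 vs 65.32 mm).

layer 29 (z = 8.7 mm)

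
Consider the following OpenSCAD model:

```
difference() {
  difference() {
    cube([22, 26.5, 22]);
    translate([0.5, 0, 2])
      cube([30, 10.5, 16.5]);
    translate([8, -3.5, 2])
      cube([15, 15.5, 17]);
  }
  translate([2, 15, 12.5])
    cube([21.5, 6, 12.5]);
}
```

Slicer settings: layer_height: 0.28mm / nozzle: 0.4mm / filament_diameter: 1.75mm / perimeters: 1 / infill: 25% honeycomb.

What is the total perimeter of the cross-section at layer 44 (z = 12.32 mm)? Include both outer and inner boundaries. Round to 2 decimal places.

At z = 12.32 mm: the cube (footprint 22×26.5) is included at this height (perimeter 97.00 mm); the cube at (0.5, 0) (footprint 30×10.5) is included at this height (perimeter 81.00 mm); the cube at (8, -3.5) (footprint 15×15.5) is included at this height (perimeter 61.00 mm); After the difference (first − rest): starting from the 22×26.5 cube, the 30×10.5 cube at (0.5, 0) partially overlaps it — only the 225.75 mm² overlap (of its 315.00 mm²) is removed, clipping the outline; the 15×15.5 cube at (8, -3.5) partially overlaps it — only the 21.00 mm² overlap (of its 232.50 mm²) is removed, clipping the outline — boundary = 97.00 mm; the cube at (2, 15) is absent (z outside [12.5, 25]); Taking the first minus the rest: none of the subtracted shapes is present at this height, so that combined region is unchanged — boundary = 97.00 mm. Overall, the cross-section is a single solid region. Total boundary length (outer) = 97.00 mm.

97.00 mm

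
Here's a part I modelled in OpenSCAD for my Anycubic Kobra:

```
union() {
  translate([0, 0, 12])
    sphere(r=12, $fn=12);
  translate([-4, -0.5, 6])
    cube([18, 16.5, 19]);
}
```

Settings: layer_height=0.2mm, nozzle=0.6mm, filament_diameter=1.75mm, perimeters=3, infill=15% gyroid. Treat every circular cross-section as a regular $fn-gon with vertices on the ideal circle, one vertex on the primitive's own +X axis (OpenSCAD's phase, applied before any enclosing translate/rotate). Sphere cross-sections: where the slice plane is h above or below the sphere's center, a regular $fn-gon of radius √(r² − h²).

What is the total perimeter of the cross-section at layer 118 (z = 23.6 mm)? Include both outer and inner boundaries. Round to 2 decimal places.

At z = 23.6 mm: the sphere: section is a regular 12-gon, circumradius = √(r²−h²) = √(12²−11.6²) = 3.072 (perimeter = 2·12·3.072·sin(180°/12) = 19.09 mm); the 18×16.5 cube at (-4, -0.5) contributes its full rectangle (perimeter 69.00 mm); Merging all regions: the regions partially overlap (shared area 17.17 mm²), so the edge portions inside another operand are dropped and the merged outline is re-measured after clipping — boundary = 71.63 mm. Overall, the cross-section is a single solid region. Total boundary length (outer) = 71.63 mm.

71.63 mm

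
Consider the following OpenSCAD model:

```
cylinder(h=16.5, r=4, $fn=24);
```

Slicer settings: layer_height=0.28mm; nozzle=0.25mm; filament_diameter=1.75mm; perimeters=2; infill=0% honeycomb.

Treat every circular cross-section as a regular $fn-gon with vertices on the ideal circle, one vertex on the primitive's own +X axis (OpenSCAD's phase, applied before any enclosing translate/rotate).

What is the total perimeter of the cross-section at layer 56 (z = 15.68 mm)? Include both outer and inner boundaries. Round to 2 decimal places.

At z = 15.68 mm: the cylinder: section is a regular 24-gon, circumradius r=4 (perimeter = 2·24·4.000·sin(180°/24) = 25.06 mm). Overall, the cross-section is a single solid region. Total boundary length (outer) = 25.06 mm.

25.06 mm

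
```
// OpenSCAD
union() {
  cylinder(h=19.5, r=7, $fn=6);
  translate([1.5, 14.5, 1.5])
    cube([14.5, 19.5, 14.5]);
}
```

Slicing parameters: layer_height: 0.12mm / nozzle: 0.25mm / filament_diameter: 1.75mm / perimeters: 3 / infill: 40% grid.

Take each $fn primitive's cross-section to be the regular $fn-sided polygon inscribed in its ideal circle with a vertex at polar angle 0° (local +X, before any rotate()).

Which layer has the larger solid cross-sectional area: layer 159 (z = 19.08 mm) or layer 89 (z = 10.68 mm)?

Layer 159 (z = 19.08): the r=7 cylinder gives a regular 6-gon of circumradius 7 (constant along its height) (area = (6/2)·7.000²·sin(360°/6) = 127.31 mm²); the cube at (1.5, 14.5) does not reach this height (z outside [1.5, 16]); Merging all regions: only the r=7 cylinder is present, so the union is just that shape — area = 127.31 mm². So its area = 127.31 mm². Layer 89 (z = 10.68): the r=7 cylinder contributes a regular 6-gon of circumradius 7 (area = (6/2)·7.000²·sin(360°/6) = 127.31 mm²); the cube at (1.5, 14.5) is present — its section is the full 14.5×19.5 rectangle (area 282.75 mm²); Merging all regions: the 2 present regions are separate (no shared area or edge), so areas and boundary lengths simply add and each stays a separate island — area = 410.06 mm². So its area = 410.06 mm². Layer 89 is larger (410.06 vs 127.31 mm²).

layer 89 (z = 10.68 mm)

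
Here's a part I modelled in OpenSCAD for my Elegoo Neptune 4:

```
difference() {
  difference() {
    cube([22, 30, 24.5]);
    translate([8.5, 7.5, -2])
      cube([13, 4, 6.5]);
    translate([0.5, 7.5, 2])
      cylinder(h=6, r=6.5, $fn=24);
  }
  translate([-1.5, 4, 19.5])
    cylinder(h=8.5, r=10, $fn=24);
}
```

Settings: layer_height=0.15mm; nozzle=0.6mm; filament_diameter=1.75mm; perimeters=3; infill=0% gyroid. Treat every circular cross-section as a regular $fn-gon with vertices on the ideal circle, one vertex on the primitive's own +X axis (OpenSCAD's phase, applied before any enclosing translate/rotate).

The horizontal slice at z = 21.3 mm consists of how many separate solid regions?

1

At z = 21.3 mm: the 22×30 cube contributes its full rectangle; the cube at (8.5, 7.5) is absent (z outside [-2, 4.5]); the cylinder at (0.5, 7.5) is absent (z outside [2, 8]); Taking the first minus the rest: none of the subtracted shapes is present at this height, so the 22×30 cube is unchanged — 1 connected region; the cylinder at (-1.5, 4): section is a regular 24-gon, circumradius r=10; Taking the first minus the rest: starting from the result so far, the r=10 cylinder at (-1.5, 4) partially overlaps it — only the 95.46 mm² overlap (of its 310.58 mm²) is removed, clipping the outline — 1 connected region. The result has 1 disconnected region.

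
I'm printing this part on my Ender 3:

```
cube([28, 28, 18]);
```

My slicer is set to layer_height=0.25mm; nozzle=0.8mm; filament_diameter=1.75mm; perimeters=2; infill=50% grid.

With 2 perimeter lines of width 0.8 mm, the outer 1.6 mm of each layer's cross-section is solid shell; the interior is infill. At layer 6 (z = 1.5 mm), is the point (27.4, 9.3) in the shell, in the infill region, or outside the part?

shell

At z = 1.5 mm: the cube (footprint 28×28) is included at this height. Overall, the cross-section is a single solid region. The nearest boundary edge runs (28.00, 0.00)→(28.00, 28.00); distance from the point to it = 0.60 mm. The point is inside the cross-section, 0.60 mm from the nearest boundary — within the 1.6 mm shell band (2 × 0.8).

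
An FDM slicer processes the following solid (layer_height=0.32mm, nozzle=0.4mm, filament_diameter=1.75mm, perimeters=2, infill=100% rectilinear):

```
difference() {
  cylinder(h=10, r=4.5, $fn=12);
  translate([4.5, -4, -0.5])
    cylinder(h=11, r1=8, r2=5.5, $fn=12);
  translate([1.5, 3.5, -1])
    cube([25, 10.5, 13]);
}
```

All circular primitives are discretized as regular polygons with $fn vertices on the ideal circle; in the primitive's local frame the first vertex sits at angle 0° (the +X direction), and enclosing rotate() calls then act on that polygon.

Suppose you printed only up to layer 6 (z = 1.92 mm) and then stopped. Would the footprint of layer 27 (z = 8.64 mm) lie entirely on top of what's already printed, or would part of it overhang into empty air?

part overhangs

Compare the two slices. At z = 1.92: the r=4.5 cylinder gives a regular 12-gon of circumradius 4.5 (constant along its height) (area = (12/2)·4.500²·sin(360°/12) = 60.75 mm²); the cone at (4.5, -4) contributes a regular 12-gon of circumradius 7.450 (interpolated between r1=8 and r2=5.5 at t=0.220) (area = (12/2)·7.450²·sin(360°/12) = 166.51 mm²); the cube at (1.5, 3.5) (footprint 25×10.5) is included at this height (area 262.50 mm²); Subtracting the remaining from the first: starting from the r=4.5 cylinder (60.75 mm²), the cone at (4.5, -4) partially overlaps it — only the 37.23 mm² overlap (of its 166.51 mm²) is removed, clipping the outline; the 25×10.5 cube at (1.5, 3.5) partially overlaps it — only the 0.45 mm² overlap (of its 262.50 mm²) is removed, clipping the outline — area = 23.06 mm². At z = 8.64: the r=4.5 cylinder contributes a regular 12-gon of circumradius 4.5 (area = (12/2)·4.500²·sin(360°/12) = 60.75 mm²); the cone at (4.5, -4) contributes a regular 12-gon of circumradius 5.923 (interpolated between r1=8 and r2=5.5 at t=0.831) (area = (12/2)·5.923²·sin(360°/12) = 105.24 mm²); the 25×10.5 cube at (1.5, 3.5) contributes its full rectangle (area 262.50 mm²); Taking the first minus the rest: starting from the r=4.5 cylinder (60.75 mm²), the cone at (4.5, -4) partially overlaps it — only the 23.47 mm² overlap (of its 105.24 mm²) is removed, clipping the outline; the 25×10.5 cube at (1.5, 3.5) partially overlaps it — only the 0.45 mm² overlap (of its 262.50 mm²) is removed, clipping the outline — area = 36.83 mm². Checking containment: at z = 8.64 the cross-section extends beyond the z = 1.92 cross-section by about 13.76 mm².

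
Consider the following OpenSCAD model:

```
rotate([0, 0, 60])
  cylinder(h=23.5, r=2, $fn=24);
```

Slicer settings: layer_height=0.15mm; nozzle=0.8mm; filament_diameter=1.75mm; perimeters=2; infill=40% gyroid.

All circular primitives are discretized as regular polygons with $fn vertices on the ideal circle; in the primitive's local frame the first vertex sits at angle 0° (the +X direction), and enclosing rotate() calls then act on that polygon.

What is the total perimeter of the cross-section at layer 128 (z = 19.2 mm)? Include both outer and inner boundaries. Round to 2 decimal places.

At z = 19.2 mm: the cylinder: section is a regular 24-gon, circumradius r=2 (perimeter = 2·24·2.000·sin(180°/24) = 12.53 mm); (whole slice rotated 60° about Z — lengths, areas and connectivity unchanged). Overall, the cross-section is a single solid region. Total boundary length (outer) = 12.53 mm.

12.53 mm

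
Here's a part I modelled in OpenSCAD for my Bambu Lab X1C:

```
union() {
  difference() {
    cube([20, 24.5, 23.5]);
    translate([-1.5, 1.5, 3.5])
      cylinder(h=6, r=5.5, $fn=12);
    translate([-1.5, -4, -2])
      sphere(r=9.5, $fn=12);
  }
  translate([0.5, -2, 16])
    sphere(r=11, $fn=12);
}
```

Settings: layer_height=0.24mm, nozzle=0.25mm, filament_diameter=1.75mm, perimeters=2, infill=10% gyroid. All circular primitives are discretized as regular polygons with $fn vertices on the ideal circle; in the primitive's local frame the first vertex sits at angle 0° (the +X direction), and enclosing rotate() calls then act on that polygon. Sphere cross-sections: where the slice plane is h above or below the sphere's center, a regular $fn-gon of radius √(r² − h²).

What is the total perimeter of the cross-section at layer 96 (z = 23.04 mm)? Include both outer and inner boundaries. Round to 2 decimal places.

115.19 mm

At z = 23.04 mm: the cube (footprint 20×24.5) is included at this height (perimeter 89.00 mm); the cylinder at (-1.5, 1.5) does not reach this height (z outside [3.5, 9.5]); the sphere at (-1.5, -4) is absent (|z−center|=25.040 > r=9.5); Subtracting the remaining from the first: none of the subtracted shapes is present at this height, so the 20×24.5 cube is unchanged — boundary = 89.00 mm; the r=11 sphere at (0.5, -2) slices to a regular 12-gon of circumradius 8.452 (√(r²−h²) with h=7.04 from center) (perimeter = 2·12·8.452·sin(180°/12) = 52.50 mm); Taking the union: the regions partially overlap (shared area 40.40 mm²), so the edge portions inside another operand are dropped and the merged outline is re-measured after clipping — boundary = 115.19 mm. Overall, the cross-section is a single solid region. Total boundary length (outer) = 115.19 mm.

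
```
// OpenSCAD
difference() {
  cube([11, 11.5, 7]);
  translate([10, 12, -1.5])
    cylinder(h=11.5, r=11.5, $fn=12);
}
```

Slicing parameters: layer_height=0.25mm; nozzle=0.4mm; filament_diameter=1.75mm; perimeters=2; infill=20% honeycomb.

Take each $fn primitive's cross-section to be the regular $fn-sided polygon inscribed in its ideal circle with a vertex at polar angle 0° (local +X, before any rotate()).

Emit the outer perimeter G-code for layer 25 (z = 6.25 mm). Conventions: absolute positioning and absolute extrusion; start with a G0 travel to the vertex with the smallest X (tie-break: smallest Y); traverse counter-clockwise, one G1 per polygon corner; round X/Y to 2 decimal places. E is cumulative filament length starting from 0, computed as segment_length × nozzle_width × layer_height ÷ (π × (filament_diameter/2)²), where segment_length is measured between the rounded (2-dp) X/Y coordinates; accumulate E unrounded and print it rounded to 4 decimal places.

G0 X0.00 Y0.00 Z6.25
G1 X11.00 Y0.00 E0.4573
G1 X11.00 Y0.77 E0.4893
G1 X10.00 Y0.50 E0.5324
G1 X4.25 Y2.04 E0.7799
G1 X0.04 Y6.25 E1.0274
G1 X0.00 Y6.40 E1.0339
G1 X0.00 Y0.00 E1.3000

At z = 6.25 mm: the 11×11.5 cube contributes its full rectangle; the r=11.5 cylinder at (10, 12) contributes a regular 12-gon of circumradius 11.5; Taking the first minus the rest: starting from the 11×11.5 cube, the r=11.5 cylinder at (10, 12) partially overlaps it — only the 100.85 mm² overlap (of its 396.75 mm²) is removed, clipping the outline — 1 connected region. The outline is a single polygon with 7 vertices. Extrusion per mm of travel: 0.4 × 0.25 / (π × 0.875²) = 0.041575. Accumulating E over each segment gives final E = 1.3000.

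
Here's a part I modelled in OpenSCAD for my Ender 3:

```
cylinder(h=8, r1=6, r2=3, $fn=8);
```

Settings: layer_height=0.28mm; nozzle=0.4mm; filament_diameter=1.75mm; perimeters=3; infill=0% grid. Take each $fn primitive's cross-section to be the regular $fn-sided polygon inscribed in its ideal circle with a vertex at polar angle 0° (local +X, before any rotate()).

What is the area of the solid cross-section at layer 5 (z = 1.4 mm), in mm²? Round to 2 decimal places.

At z = 1.4 mm: the cone contributes a regular 8-gon of circumradius 5.475 (interpolated between r1=6 and r2=3 at t=0.175) (area = (8/2)·5.475²·sin(360°/8) = 84.78 mm²). Overall, the cross-section is a single solid region. Net area = 84.78 mm².

84.78 mm²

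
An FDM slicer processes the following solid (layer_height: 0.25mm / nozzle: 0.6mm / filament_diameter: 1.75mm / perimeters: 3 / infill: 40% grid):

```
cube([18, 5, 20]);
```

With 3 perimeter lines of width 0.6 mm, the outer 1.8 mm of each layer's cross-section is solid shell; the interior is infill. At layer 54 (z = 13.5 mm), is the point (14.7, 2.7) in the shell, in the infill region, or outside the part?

At z = 13.5 mm: the cube (footprint 18×5) is included at this height. Overall, the cross-section is a single solid region. The nearest boundary edge runs (18.00, 5.00)→(0.00, 5.00); distance from the point to it = 2.30 mm. The point is inside the cross-section and 2.30 mm from the nearest boundary — more than the 1.8 mm shell width (3 × 0.6), so it's in the infill interior.

infill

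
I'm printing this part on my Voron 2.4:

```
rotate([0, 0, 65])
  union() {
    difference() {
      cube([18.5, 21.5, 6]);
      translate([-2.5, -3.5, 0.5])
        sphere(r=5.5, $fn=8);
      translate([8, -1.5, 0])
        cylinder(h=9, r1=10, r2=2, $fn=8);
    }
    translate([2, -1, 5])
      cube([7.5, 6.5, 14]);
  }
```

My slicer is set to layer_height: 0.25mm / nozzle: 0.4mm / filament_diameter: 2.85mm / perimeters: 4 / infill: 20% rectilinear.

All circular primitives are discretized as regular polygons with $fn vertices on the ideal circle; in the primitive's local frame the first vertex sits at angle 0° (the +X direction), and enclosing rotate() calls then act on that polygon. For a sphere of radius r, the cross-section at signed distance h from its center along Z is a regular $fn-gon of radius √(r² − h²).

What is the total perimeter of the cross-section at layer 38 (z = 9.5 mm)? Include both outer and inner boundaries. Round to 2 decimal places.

28.00 mm

At z = 9.5 mm: the cube is not intersected at this z (z outside [0, 6]); the sphere at (-2.5, -3.5) is absent (|z−center|=9.000 > r=5.5); the cone at (8, -1.5) does not reach this height (z outside [0, 9]); Subtracting the remaining from the first: the first operand is absent here, so nothing remains; the cube at (2, -1) (footprint 7.5×6.5) is included at this height (perimeter 28.00 mm); Taking the union: only the 7.5×6.5 cube at (2, -1) is present, so the union is just that shape — boundary = 28.00 mm; (whole slice rotated 65° about Z — lengths, areas and connectivity unchanged). Overall, the cross-section is a single solid region. Total boundary length (outer) = 28.00 mm.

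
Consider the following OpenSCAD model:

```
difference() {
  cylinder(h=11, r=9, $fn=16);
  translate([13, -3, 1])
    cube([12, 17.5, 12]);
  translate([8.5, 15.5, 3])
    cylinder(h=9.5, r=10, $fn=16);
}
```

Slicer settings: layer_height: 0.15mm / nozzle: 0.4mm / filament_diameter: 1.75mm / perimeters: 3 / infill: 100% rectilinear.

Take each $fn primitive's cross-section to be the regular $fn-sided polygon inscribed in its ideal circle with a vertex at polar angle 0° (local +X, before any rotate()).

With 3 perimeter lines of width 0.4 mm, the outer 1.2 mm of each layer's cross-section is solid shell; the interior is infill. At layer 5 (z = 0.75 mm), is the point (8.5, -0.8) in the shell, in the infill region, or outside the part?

At z = 0.75 mm: the cylinder: section is a regular 16-gon, circumradius r=9; the cube at (13, -3) is absent (z outside [1, 13]); the cylinder at (8.5, 15.5) does not reach this height (z outside [3, 12.5]); After the difference (first − rest): none of the subtracted shapes is present at this height, so the r=9 cylinder is unchanged — 1 connected region. Overall, the cross-section is a single solid region. The nearest boundary edge runs (8.31, -3.44)→(9.00, 0.00); distance from the point to it = 0.33 mm. The point is inside the cross-section, 0.33 mm from the nearest boundary — within the 1.2 mm shell band (3 × 0.4).

shell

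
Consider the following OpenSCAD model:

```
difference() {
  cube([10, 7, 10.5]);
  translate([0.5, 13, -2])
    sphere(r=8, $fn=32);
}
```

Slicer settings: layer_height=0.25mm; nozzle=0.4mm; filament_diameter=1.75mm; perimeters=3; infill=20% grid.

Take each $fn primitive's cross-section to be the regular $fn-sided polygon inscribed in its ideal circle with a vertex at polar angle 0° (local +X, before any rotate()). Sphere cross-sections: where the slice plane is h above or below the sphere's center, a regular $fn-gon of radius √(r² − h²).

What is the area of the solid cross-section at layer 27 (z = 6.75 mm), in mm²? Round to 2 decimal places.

At z = 6.75 mm: the cube is present — its section is the full 10×7 rectangle (area 70.00 mm²); the sphere at (0.5, 13) is absent (|z−center|=8.750 > r=8); Taking the first minus the rest: none of the subtracted shapes is present at this height, so the 10×7 cube is unchanged — area = 70.00 mm². Overall, the cross-section is a single solid region. Net area = 70.00 mm².

70.00 mm²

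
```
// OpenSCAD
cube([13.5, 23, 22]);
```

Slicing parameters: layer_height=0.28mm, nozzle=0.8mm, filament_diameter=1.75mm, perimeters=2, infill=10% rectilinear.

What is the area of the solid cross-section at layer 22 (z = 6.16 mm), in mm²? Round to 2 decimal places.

310.50 mm²

At z = 6.16 mm: the 13.5×23 cube contributes its full rectangle (area 310.50 mm²). Overall, the cross-section is a single solid region. Net area = 310.50 mm².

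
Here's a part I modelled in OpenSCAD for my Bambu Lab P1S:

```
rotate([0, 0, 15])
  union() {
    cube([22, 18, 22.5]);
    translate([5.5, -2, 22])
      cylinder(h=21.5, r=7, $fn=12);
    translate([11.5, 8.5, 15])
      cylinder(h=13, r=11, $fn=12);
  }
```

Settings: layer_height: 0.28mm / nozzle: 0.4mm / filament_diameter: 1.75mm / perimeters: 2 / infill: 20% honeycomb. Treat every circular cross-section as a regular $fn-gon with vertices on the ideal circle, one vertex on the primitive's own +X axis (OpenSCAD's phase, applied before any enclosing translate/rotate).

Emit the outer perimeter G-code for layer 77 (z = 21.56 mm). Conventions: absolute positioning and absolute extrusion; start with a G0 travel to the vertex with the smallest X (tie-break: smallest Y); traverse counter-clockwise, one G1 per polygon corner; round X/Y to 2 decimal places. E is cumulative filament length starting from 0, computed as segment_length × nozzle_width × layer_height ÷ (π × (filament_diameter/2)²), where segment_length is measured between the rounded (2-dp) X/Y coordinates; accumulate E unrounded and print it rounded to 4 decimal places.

At z = 21.56 mm: the cube is present — its section is the full 22×18 rectangle; the cylinder at (5.5, -2) does not reach this height (z outside [22, 43.5]); the r=11 cylinder at (11.5, 8.5) gives a regular 12-gon of circumradius 11 (constant along its height); Merging all regions: the regions partially overlap (shared area 333.22 mm²), so overlapping operands fuse into one piece — 1 connected region; (whole slice rotated 15° about Z — lengths, areas and connectivity unchanged). The outline is a single polygon with 17 vertices. Extrusion per mm of travel: 0.4 × 0.28 / (π × 0.875²) = 0.046564. Accumulating E over each segment gives final E = 3.8085.

G0 X-4.66 Y17.39 Z21.56
G1 X0.00 Y0.00 E0.8383
G1 X4.80 Y1.29 E1.0698
G1 X6.06 Y0.56 E1.1376
G1 X11.76 Y0.56 E1.4030
G1 X16.69 Y3.41 E1.6681
G1 X17.41 Y4.67 E1.7357
G1 X21.25 Y5.69 E1.9207
G1 X19.53 Y12.10 E2.2298
G1 X19.53 Y14.03 E2.3196
G1 X18.57 Y15.71 E2.4097
G1 X16.59 Y23.08 E2.7651
G1 X11.79 Y21.79 E2.9965
G1 X11.76 Y21.81 E2.9982
G1 X6.06 Y21.81 E3.2636
G1 X1.13 Y18.96 E3.5288
G1 X1.11 Y18.93 E3.5304
G1 X-4.66 Y17.39 E3.8085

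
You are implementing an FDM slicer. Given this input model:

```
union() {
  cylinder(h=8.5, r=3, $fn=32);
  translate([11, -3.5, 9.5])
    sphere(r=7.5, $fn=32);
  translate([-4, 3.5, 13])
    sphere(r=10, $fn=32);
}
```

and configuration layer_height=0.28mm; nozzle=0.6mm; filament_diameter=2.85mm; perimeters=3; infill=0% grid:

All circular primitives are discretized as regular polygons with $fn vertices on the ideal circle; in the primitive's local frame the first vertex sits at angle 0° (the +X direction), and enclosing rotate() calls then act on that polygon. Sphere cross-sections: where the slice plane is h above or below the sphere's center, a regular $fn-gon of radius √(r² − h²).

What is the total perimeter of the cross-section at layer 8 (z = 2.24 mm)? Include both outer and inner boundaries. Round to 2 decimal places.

30.63 mm

At z = 2.24 mm: the r=3 cylinder gives a regular 32-gon of circumradius 3 (constant along its height) (perimeter = 2·32·3.000·sin(180°/32) = 18.82 mm); the r=7.5 sphere at (11, -3.5) contributes a regular 32-gon of circumradius √(7.5²−7.26²) = 1.882 (perimeter = 2·32·1.882·sin(180°/32) = 11.81 mm); the sphere at (-4, 3.5) is not intersected at this z (|z−center|=10.760 > r=10); Taking the union: the 2 present regions are separate (no shared area or edge), so areas and boundary lengths simply add and each stays a separate island — boundary = 30.63 mm. Overall, the cross-section has 2 separate islands. Total boundary length (outer) = 30.63 mm.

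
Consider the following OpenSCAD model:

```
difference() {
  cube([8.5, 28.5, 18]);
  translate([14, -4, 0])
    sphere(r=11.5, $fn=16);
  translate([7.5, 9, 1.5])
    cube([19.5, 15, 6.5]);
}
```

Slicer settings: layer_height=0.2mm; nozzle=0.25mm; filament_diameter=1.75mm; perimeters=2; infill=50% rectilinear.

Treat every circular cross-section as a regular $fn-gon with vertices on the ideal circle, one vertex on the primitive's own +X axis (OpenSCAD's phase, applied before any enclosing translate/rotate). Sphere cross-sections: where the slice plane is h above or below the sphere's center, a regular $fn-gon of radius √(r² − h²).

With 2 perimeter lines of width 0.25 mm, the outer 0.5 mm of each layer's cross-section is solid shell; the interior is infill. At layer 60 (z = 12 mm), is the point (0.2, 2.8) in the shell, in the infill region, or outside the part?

At z = 12 mm: the 8.5×28.5 cube contributes its full rectangle; the sphere at (14, -4) is absent (|z−center|=12.000 > r=11.5); the cube at (7.5, 9) is not intersected at this z (z outside [1.5, 8]); Subtracting the remaining from the first: none of the subtracted shapes is present at this height, so the 8.5×28.5 cube is unchanged — 1 connected region. Overall, the cross-section is a single solid region. The nearest boundary edge runs (0.00, 28.50)→(0.00, 0.00); distance from the point to it = 0.20 mm. The point is inside the cross-section, 0.20 mm from the nearest boundary — within the 0.5 mm shell band (2 × 0.25).

shell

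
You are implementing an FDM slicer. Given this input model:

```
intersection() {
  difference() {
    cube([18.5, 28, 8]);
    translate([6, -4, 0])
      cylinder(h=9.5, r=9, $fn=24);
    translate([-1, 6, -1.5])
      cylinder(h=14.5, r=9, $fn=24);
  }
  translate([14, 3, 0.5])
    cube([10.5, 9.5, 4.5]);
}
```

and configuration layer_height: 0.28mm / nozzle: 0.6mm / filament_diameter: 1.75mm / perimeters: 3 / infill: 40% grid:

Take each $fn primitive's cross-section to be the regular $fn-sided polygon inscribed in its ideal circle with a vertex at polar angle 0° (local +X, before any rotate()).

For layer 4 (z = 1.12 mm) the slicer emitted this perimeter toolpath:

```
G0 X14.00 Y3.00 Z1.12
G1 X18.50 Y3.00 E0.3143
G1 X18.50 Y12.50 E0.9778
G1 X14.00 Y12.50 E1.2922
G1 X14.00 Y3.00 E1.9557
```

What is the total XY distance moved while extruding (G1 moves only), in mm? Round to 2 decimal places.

Sum the Euclidean lengths of each G1 segment: total = 28.00 mm.

28.00 mm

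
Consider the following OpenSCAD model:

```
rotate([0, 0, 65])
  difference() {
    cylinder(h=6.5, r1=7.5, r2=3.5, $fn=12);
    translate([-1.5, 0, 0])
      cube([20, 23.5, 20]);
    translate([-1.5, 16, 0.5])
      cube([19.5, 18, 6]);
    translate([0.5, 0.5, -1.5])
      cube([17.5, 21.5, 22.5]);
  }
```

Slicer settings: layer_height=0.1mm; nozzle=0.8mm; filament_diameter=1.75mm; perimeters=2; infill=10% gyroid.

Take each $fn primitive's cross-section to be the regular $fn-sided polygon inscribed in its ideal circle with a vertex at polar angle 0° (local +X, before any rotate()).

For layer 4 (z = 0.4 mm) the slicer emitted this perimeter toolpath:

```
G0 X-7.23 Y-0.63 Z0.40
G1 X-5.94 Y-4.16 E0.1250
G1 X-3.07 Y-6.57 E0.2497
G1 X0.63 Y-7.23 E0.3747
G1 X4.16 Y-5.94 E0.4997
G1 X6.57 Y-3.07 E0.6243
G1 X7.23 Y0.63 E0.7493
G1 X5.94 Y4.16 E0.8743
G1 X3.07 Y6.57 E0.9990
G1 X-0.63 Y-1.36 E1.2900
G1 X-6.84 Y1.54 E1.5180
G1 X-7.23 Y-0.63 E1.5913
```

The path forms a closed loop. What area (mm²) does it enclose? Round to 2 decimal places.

Apply the shoelace formula to the sequence of (X, Y) vertices; enclosed area = 107.79 mm².

107.79 mm²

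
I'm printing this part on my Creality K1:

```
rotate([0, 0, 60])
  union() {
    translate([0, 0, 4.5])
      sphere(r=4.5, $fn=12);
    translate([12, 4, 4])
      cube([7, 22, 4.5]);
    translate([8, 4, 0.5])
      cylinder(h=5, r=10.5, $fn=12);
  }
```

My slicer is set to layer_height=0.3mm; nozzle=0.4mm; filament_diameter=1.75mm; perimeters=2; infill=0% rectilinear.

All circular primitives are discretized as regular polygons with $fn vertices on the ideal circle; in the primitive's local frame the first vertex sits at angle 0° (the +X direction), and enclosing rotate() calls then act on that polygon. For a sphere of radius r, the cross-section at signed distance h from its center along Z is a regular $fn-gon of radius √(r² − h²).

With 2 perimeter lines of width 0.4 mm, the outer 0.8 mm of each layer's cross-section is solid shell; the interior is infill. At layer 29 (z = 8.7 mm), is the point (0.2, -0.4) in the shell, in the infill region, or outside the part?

infill

At z = 8.7 mm: the r=4.5 sphere slices to a regular 12-gon of circumradius 1.616 (√(r²−h²) with h=4.2 from center); the cube at (12, 4) does not reach this height (z outside [4, 8.5]); the cylinder at (8, 4) is absent (z outside [0.5, 5.5]); Taking the union: only the r=4.5 sphere is present, so the union is just that shape — 1 connected region; (rotated 60° about Z; rotation is an isometry so areas/perimeters/island counts are preserved). Overall, the cross-section is a single solid region. Undo the 60° rotation: the query point maps to (-0.246, -0.373) in the un-rotated model frame. The nearest boundary edge runs (-1.40, -0.81)→(-0.81, -1.40); distance from the point to it = 1.12 mm. The point is inside the cross-section and 1.12 mm from the nearest boundary — more than the 0.8 mm shell width (2 × 0.4), so it's in the infill interior.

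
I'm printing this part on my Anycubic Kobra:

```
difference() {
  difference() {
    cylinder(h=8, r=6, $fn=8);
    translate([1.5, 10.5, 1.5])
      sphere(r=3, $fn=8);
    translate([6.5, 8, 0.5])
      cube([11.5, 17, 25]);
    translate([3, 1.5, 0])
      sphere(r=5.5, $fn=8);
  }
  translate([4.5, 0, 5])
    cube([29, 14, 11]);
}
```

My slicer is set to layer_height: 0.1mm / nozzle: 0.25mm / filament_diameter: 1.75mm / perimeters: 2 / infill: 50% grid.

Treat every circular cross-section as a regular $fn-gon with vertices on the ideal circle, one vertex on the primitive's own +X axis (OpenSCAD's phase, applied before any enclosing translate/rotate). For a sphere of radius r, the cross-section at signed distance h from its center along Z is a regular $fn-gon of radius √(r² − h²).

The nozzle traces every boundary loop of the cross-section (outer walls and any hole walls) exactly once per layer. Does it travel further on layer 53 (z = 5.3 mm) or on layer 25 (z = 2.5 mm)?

Layer 53 (z = 5.3): the r=6 cylinder gives a regular 8-gon of circumradius 6 (constant along its height) (perimeter = 2·8·6.000·sin(180°/8) = 36.74 mm); the sphere at (1.5, 10.5) is not intersected at this z (|z−center|=3.800 > r=3); the cube at (6.5, 8) is present — its section is the full 11.5×17 rectangle (perimeter 57.00 mm); the sphere at (3, 1.5): section is a regular 8-gon, circumradius = √(r²−h²) = √(5.5²−5.3²) = 1.470 (perimeter = 2·8·1.470·sin(180°/8) = 9.00 mm); Subtracting the remaining from the first: starting from the r=6 cylinder, the 11.5×17 cube at (6.5, 8) misses the remaining region (no effect); the r=5.5 sphere at (3, 1.5) lies wholly inside it (removes its full 6.11 mm² and its 9.00 mm outline becomes a hole wall) — boundary (outer + 1 inner loop) = 45.74 mm; the 29×14 cube at (4.5, 0) contributes its full rectangle (perimeter 86.00 mm); After the difference (first − rest): starting from the result so far, the 29×14 cube at (4.5, 0) partially overlaps it — only the 2.72 mm² overlap (of its 406.00 mm²) is removed, clipping the outline — boundary (outer + 1 inner loop) = 46.94 mm. So its perimeter = 46.94 mm. Layer 25 (z = 2.5): the r=6 cylinder gives a regular 8-gon of circumradius 6 (constant along its height) (perimeter = 2·8·6.000·sin(180°/8) = 36.74 mm); the sphere at (1.5, 10.5): section is a regular 8-gon, circumradius = √(r²−h²) = √(3²−1²) = 2.828 (perimeter = 2·8·2.828·sin(180°/8) = 17.32 mm); the cube at (6.5, 8) is present — its section is the full 11.5×17 rectangle (perimeter 57.00 mm); the r=5.5 sphere at (3, 1.5) slices to a regular 8-gon of circumradius 4.899 (√(r²−h²) with h=2.5 from center) (perimeter = 2·8·4.899·sin(180°/8) = 30.00 mm); After the difference (first − rest): starting from the r=6 cylinder, the r=3 sphere at (1.5, 10.5) misses the remaining region (no effect); the 11.5×17 cube at (6.5, 8) misses the remaining region (no effect); the r=5.5 sphere at (3, 1.5) partially overlaps it — only the 48.80 mm² overlap (of its 67.88 mm²) is removed, clipping the outline — boundary = 40.77 mm; the cube at (4.5, 0) does not reach this height (z outside [5, 16]); Subtracting the remaining from the first: none of the subtracted shapes is present at this height, so that combined region is unchanged — boundary = 40.77 mm. So its perimeter = 40.77 mm. Layer 53 is larger (46.94 vs 40.77 mm).

layer 53 (z = 5.3 mm)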